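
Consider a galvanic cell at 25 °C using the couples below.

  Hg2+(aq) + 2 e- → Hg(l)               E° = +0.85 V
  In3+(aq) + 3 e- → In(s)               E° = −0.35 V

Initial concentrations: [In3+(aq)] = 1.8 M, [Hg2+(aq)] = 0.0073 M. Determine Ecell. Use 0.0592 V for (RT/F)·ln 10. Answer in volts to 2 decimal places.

+1.13 V

Since E°(Hg²⁺/Hg) > E°(In³⁺/In), Hg²⁺/Hg serves as the cathode.
E°cell = E°cat − E°an = +0.85 − (−0.35) = +1.20 V; n = 6.
The balanced reaction is 3 Hg2+(aq) + 2 In(s) → 3 Hg(l) + 2 In3+(aq), so Q = [In3+(aq)]^2 / [Hg2+(aq)]^3 = 8.33×10^6 and log Q = 6.921.
Applying E = E° − (RT ln10/nF)·log Q gives +1.20 − (0.0592/6)(6.921) = +1.13 V.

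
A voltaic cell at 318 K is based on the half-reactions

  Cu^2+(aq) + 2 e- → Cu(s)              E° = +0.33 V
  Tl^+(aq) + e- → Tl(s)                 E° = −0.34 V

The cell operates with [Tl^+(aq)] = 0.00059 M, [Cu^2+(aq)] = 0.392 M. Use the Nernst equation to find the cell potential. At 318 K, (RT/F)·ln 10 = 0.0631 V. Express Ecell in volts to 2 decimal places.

+0.86 V

Since E°(Cu²⁺/Cu) > E°(Tl⁺/Tl), Cu²⁺/Cu serves as the cathode.
The standard potential is +0.33 − (−0.34) = +0.67 V and the balanced reaction transfers n = 2 electrons.
The balanced reaction is Cu^2+(aq) + 2 Tl(s) → Cu(s) + 2 Tl^+(aq), so Q = [Tl^+(aq)]^2 / [Cu^2+(aq)] = 8.88×10^−7 and log Q = −6.052.
Applying E = E° − (RT ln10/nF)·log Q gives +0.67 − (0.0631/2)(−6.052) = +0.86 V.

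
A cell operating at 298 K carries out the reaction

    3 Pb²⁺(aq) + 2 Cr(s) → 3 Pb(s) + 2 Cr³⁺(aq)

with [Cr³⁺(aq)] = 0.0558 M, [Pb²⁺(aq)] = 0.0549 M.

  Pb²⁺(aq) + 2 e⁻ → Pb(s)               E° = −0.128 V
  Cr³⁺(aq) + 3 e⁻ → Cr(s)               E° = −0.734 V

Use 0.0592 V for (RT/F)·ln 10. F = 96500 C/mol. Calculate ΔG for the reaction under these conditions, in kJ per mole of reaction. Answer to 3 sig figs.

The standard cell potential is −0.128 − (−0.734) = +0.606 V, with n = 6 electrons in the balanced equation.
The reaction quotient is [Cr³⁺(aq)]^2 / [Pb²⁺(aq)]^3 = 18.8; by Nernst, E = +0.606 − (0.0592/6)(1.275) = +0.5934 V.
ΔG = −nFE = −(6)(96500)(+0.5934) J/mol = −344 kJ/mol.

−344 kJ/mol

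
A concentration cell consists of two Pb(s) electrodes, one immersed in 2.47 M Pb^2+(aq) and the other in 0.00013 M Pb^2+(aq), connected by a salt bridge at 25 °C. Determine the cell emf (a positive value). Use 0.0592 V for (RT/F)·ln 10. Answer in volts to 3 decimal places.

0.127 V

For a concentration cell E°cell = 0, since both electrodes use the same couple.
The compartment with the higher Pb^2+(aq) concentration (2.47 M) acts as the cathode; ions are reduced there and produced at the dilute (0.00013 M) anode.
With n = 2, Ecell = −(0.0592/2)·log([dilute]/[conc]) = −(0.0592/2)·log(0.00013/2.47) = +0.127 V.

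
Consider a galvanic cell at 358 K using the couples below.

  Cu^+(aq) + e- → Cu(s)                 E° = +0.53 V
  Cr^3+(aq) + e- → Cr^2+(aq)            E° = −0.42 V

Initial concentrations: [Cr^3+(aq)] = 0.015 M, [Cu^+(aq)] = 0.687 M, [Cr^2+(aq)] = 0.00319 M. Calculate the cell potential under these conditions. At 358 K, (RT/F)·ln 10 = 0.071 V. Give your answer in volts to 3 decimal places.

The Cu⁺/Cu couple has the more positive E°, so it is the cathode; Cr³⁺/Cr²⁺ is the anode.
The standard potential is +0.53 − (−0.42) = +0.95 V and the balanced reaction transfers n = 1 electron.
Balancing gives Cu^+(aq) + Cr^2+(aq) → Cu(s) + Cr^3+(aq); hence Q = [Cr^3+(aq)] / ([Cu^+(aq)]·[Cr^2+(aq)]) = 6.84 (log Q = 0.835).
By the Nernst equation, E = +0.95 − (0.071/1)·(0.835) = +0.891 V.

+0.891 V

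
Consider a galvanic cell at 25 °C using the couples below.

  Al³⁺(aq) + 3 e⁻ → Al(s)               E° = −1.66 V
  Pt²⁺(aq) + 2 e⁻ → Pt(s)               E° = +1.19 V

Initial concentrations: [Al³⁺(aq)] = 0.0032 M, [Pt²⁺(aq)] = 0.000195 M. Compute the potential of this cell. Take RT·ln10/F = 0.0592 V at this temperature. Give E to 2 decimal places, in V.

Since E°(Pt²⁺/Pt) > E°(Al³⁺/Al), Pt²⁺/Pt serves as the cathode.
E°cell = E°cat − E°an = +1.19 − (−1.66) = +2.85 V; n = 6.
Balancing gives 3 Pt²⁺(aq) + 2 Al(s) → 3 Pt(s) + 2 Al³⁺(aq); hence Q = [Al³⁺(aq)]^2 / [Pt²⁺(aq)]^3 = 1.38×10^6 (log Q = 6.140).
E = E° − (0.0592/n)·log Q = +2.85 − (0.0592/6)(6.140) = +2.79 V.

+2.79 V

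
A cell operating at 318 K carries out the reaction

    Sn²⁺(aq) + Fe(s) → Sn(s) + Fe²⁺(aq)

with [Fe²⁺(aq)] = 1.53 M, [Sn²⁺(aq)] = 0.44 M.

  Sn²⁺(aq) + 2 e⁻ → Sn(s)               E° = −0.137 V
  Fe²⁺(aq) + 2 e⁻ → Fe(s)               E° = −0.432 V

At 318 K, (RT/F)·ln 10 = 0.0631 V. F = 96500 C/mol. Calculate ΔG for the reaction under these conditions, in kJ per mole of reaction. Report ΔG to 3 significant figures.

The standard cell potential is −0.137 − (−0.432) = +0.295 V, with n = 2 electrons in the balanced equation.
The reaction quotient is [Fe²⁺(aq)] / [Sn²⁺(aq)] = 3.48; by Nernst, E = +0.295 − (0.0631/2)(0.541) = +0.2779 V.
ΔG = −nFE = −(2)(96500)(+0.2779) J/mol = −53.6 kJ/mol.

−53.6 kJ/mol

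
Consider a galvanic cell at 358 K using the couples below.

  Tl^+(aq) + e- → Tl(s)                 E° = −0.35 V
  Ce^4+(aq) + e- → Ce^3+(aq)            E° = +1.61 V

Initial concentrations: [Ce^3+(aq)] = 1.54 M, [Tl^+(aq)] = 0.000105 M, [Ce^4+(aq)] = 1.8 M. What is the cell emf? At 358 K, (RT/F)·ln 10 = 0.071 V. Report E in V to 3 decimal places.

Ce⁴⁺/Ce³⁺ is reduced (cathode, E° = +1.61 V) and Tl⁺/Tl is oxidized (anode).
E°cell = E°cat − E°an = +1.61 − (−0.35) = +1.96 V; n = 1.
For the overall reaction Ce^4+(aq) + Tl(s) → Ce^3+(aq) + Tl^+(aq), Q = ([Ce^3+(aq)]·[Tl^+(aq)]) / [Ce^4+(aq)] = 8.98×10^−5, giving log Q = −4.047.
E = E° − (0.071/n)·log Q = +1.96 − (0.071/1)(−4.047) = +2.247 V.

+2.247 V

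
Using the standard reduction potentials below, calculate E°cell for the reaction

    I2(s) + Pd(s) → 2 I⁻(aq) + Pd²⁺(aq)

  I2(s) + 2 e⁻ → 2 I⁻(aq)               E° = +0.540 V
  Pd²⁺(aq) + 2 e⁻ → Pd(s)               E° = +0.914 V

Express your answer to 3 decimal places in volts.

I2(s) gains electrons, so the I₂/I⁻ couple is the cathode; the Pd²⁺/Pd couple is the anode.
E°cell = E°(cathode) − E°(anode) = +0.540 − (+0.914) = −0.374 V.
The negative E°cell means the reaction is non-spontaneous in the direction written.

−0.374 V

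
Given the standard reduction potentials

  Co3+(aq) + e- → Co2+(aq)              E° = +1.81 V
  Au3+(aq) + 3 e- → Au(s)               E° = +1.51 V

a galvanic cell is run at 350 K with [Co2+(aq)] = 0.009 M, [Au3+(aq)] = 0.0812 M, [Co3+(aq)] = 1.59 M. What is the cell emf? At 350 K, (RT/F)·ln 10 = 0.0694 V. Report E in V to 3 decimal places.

Co³⁺/Co²⁺ is reduced (cathode, E° = +1.81 V) and Au³⁺/Au is oxidized (anode).
The standard potential is +1.81 − (+1.51) = +0.30 V and the balanced reaction transfers n = 3 electrons.
The balanced reaction is 3 Co3+(aq) + Au(s) → 3 Co2+(aq) + Au3+(aq), so Q = ([Co2+(aq)]^3·[Au3+(aq)]) / [Co3+(aq)]^3 = 1.47×10^−8 and log Q = −7.832.
By the Nernst equation, E = +0.30 − (0.0694/3)·(−7.832) = +0.481 V.

+0.481 V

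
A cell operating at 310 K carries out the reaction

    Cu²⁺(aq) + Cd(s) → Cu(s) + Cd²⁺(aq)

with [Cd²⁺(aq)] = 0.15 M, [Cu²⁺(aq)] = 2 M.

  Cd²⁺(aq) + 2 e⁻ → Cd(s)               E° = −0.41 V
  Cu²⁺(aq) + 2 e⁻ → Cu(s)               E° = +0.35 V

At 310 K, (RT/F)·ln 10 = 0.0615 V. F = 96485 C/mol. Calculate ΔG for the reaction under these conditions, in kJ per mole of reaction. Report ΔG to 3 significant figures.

−153 kJ/mol

With Cu²⁺/Cu reduced at the cathode, E°cell = +0.35 − (−0.41) = +0.76 V and n = 2.
The reaction quotient is [Cd²⁺(aq)] / [Cu²⁺(aq)] = 0.075; by Nernst, E = +0.76 − (0.0615/2)(−1.125) = +0.7946 V.
Finally ΔG = −nFE = −(2)(96485 C/mol)(+0.7946 V) = −153 kJ/mol.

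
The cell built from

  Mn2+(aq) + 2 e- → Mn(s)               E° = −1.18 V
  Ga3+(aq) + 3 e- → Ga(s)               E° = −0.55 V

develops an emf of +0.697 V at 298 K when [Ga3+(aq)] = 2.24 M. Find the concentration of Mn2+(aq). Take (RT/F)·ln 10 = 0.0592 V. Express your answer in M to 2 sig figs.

The Ga³⁺/Ga couple has the larger reduction potential, so it is the cathode: E°cell = −0.55 − (−1.18) = +0.63 V and n = 6.
From the Nernst equation, log Q = n(E° − E)/0.0592 = 6·(+0.63 − (+0.697))/0.0592 = −6.791.
Balancing electrons gives 2 Ga3+(aq) + 3 Mn(s) → 2 Ga(s) + 3 Mn2+(aq); thus Q = [Mn2+(aq)]^3 / [Ga3+(aq)]^2.
Substituting the known concentrations and solving, log [Mn2+(aq)] = −2.030 and [Mn2+(aq)] = 0.0093 M.

0.0093 M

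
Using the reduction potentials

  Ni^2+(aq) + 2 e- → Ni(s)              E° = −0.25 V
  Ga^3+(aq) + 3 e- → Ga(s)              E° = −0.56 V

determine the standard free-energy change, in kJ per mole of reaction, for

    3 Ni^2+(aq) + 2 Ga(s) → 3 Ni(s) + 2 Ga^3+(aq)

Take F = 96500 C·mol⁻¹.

−179 kJ/mol

In the reaction as written Ni^2+(aq) is reduced, so the Ni²⁺/Ni couple is the cathode and Ga³⁺/Ga is the anode.
E°cell = −0.25 − (−0.56) = +0.31 V; balancing electrons gives n = 6.
ΔG° = −nFE°cell = −(6)(96500)(+0.31) J/mol = −179 kJ/mol.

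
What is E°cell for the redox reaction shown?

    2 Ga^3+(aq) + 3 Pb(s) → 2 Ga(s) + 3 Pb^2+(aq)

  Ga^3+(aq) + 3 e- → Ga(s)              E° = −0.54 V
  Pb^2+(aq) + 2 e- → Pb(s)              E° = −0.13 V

−0.41 V

In the reaction as written, Ga^3+(aq) is reduced (cathode) and Pb^2+(aq) is produced by oxidation at the anode.
E°cell = E°(cathode) − E°(anode) = −0.54 − (−0.13) = −0.41 V.
The negative E°cell means the reaction is non-spontaneous in the direction written.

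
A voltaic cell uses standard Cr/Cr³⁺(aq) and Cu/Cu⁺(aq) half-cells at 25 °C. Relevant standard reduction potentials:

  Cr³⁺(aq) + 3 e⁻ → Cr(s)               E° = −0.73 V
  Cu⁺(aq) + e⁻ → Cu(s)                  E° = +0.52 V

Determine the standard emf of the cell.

+1.25 V

The Cu⁺/Cu couple has the higher E°, so Cu ion is reduced (cathode) and Cr is oxidized (anode).
E°cell = E°(cathode) − E°(anode) = +0.52 − (−0.73) = +1.25 V.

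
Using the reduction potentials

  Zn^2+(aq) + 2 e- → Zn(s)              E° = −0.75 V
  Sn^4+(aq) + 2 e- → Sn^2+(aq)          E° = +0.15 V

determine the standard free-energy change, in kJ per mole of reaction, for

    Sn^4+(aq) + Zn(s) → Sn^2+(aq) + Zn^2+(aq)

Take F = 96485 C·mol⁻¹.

−174 kJ/mol

In the reaction as written Sn^4+(aq) is reduced, so the Sn⁴⁺/Sn²⁺ couple is the cathode and Zn²⁺/Zn is the anode.
E°cell = +0.15 − (−0.75) = +0.90 V; balancing electrons gives n = 2.
ΔG° = −nFE°cell = −(2)(96485)(+0.90) J/mol = −174 kJ/mol.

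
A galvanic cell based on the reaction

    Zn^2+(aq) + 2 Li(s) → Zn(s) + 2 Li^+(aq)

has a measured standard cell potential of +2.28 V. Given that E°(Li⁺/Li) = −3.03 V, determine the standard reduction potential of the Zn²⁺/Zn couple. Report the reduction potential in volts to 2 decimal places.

−0.75 V

In the reaction as written the Zn²⁺/Zn couple is reduced (cathode) and Li⁺/Li is oxidized (anode), so E°cell = E°(Zn²⁺/Zn) − E°(Li⁺/Li).
E°(Zn²⁺/Zn) = E°cell + E°(anode) = +2.28 + (−3.03) = −0.75 V.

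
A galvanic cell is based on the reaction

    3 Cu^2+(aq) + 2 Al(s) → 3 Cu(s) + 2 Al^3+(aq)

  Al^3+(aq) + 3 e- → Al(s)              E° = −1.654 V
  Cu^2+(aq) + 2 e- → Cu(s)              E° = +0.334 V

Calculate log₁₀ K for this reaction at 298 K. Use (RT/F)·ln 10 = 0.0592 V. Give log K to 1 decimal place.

log K = 201.5

The Cu²⁺/Cu couple is reduced (cathode); E°cell = +0.334 − (−1.654) = +1.988 V with n = 6.
At equilibrium E = 0, so log K = nE°cell / 0.0592 = (6)(+1.988) / 0.0592 = 201.5.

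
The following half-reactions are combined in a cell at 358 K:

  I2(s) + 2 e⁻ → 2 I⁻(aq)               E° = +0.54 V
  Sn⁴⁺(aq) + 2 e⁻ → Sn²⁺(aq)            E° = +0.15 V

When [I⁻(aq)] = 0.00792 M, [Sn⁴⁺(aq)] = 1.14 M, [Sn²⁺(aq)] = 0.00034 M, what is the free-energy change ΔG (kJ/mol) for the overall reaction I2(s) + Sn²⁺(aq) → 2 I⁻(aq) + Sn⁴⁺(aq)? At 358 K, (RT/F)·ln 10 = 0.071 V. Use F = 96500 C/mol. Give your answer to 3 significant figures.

−79.9 kJ/mol

E°cell = +0.54 − (+0.15) = +0.39 V; the balanced reaction transfers n = 2 electrons.
Here Q = ([I⁻(aq)]^2·[Sn⁴⁺(aq)]) / [Sn²⁺(aq)] = 0.21 (log Q = −0.677), giving E = +0.39 − (0.071/2)·(−0.677) = +0.4140 V.
ΔG = −nFE = −(2)(96500)(+0.4140) J/mol = −79.9 kJ/mol.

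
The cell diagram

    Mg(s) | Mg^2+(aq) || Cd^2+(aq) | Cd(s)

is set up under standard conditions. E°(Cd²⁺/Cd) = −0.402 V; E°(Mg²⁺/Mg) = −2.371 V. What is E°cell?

+1.969 V

By convention the left-hand electrode in cell notation is the anode (oxidation) and the right-hand electrode is the cathode (reduction).
E°cell = E°(right) − E°(left) = −0.402 − (−2.371) = +1.969 V.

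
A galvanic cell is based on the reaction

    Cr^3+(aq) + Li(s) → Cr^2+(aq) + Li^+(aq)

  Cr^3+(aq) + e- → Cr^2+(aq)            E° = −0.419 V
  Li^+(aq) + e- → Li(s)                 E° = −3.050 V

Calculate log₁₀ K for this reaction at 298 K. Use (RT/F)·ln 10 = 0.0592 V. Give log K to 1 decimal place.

log K = 44.4

The Cr³⁺/Cr²⁺ couple is reduced (cathode); E°cell = −0.419 − (−3.050) = +2.631 V with n = 1.
At equilibrium E = 0, so log K = nE°cell / 0.0592 = (1)(+2.631) / 0.0592 = 44.4.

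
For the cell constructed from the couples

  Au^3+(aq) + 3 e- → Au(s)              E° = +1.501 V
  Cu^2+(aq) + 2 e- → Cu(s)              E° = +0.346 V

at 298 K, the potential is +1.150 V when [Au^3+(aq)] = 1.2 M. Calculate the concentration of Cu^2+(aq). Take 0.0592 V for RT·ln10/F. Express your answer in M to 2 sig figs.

1.7 M

With Au³⁺/Au at the cathode and Cu²⁺/Cu at the anode, E°cell = +1.501 − (+0.346) = +1.155 V (n = 6).
From the Nernst equation, log Q = n(E° − E)/0.0592 = 6·(+1.155 − (+1.150))/0.0592 = 0.507.
For 2 Au^3+(aq) + 3 Cu(s) → 2 Au(s) + 3 Cu^2+(aq), the reaction quotient is Q = [Cu^2+(aq)]^3 / [Au^3+(aq)]^2.
Substituting the known concentrations and solving, log [Cu^2+(aq)] = 0.222 and [Cu^2+(aq)] = 1.7 M.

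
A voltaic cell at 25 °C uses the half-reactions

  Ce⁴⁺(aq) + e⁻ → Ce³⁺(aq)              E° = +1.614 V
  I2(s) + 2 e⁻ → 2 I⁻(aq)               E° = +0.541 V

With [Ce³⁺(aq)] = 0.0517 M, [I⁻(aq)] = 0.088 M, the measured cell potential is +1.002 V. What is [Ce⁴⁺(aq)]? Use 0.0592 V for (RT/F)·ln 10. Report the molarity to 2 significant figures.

0.037 M

The Ce⁴⁺/Ce³⁺ couple has the larger reduction potential, so it is the cathode: E°cell = +1.614 − (+0.541) = +1.073 V and n = 2.
Since E = E° − (0.0592/n)·log Q, log Q = n(E° − E)/0.0592 = 2.399.
Balancing electrons gives 2 Ce⁴⁺(aq) + 2 I⁻(aq) → 2 Ce³⁺(aq) + I2(s); thus Q = [Ce³⁺(aq)]^2 / ([Ce⁴⁺(aq)]^2·[I⁻(aq)]^2).
Isolating [Ce⁴⁺(aq)] in Q = 10^{2.399} yields log [Ce⁴⁺(aq)] = −1.430, i.e. 0.037 M.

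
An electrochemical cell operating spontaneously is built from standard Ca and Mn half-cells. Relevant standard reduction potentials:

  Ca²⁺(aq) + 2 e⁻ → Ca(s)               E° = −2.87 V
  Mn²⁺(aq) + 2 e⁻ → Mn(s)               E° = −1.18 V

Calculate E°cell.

The Mn²⁺/Mn couple has the higher E°, so Mn ion is reduced (cathode) and Ca is oxidized (anode).
E°cell = E°(cathode) − E°(anode) = −1.18 − (−2.87) = +1.69 V.

+1.69 V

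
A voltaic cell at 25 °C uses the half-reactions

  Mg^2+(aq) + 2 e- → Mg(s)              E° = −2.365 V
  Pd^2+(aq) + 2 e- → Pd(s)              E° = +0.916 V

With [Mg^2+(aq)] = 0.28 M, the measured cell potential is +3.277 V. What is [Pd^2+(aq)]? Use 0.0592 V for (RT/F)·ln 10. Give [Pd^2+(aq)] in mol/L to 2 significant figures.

0.21 M

Pd²⁺/Pd is the cathode (higher E°); E°cell = +0.916 − (−2.365) = +3.281 V with n = 2.
From the Nernst equation, log Q = n(E° − E)/0.0592 = 2·(+3.281 − (+3.277))/0.0592 = 0.135.
The balanced reaction is Pd^2+(aq) + Mg(s) → Pd(s) + Mg^2+(aq), so Q = [Mg^2+(aq)] / [Pd^2+(aq)].
Solving for the unknown gives log [Pd^2+(aq)] = −0.688, so [Pd^2+(aq)] ≈ 0.21 M.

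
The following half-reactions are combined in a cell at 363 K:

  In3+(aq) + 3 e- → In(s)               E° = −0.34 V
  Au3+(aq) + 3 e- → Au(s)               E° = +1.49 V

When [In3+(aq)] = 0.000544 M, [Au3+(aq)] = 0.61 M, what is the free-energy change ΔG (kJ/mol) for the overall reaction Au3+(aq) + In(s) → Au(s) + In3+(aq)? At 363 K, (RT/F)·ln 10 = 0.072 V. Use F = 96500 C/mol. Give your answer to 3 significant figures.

−551 kJ/mol

With Au³⁺/Au reduced at the cathode, E°cell = +1.49 − (−0.34) = +1.83 V and n = 3.
Here Q = [In3+(aq)] / [Au3+(aq)] = 0.000892 (log Q = −3.050), giving E = +1.83 − (0.072/3)·(−3.050) = +1.9032 V.
Then ΔG = −nFE = −3 × 96500 × +1.9032 J/mol = −551 kJ/mol.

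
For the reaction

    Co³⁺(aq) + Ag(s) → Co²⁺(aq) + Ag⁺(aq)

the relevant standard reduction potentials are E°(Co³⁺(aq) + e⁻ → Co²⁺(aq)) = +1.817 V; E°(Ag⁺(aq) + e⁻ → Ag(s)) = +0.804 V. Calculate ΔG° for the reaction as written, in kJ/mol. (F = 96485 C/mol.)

−97.7 kJ/mol

In the reaction as written Co³⁺(aq) is reduced, so the Co³⁺/Co²⁺ couple is the cathode and Ag⁺/Ag is the anode.
E°cell = +1.817 − (+0.804) = +1.013 V; balancing electrons gives n = 1.
ΔG° = −nFE°cell = −(1)(96485)(+1.013) J/mol = −97.7 kJ/mol.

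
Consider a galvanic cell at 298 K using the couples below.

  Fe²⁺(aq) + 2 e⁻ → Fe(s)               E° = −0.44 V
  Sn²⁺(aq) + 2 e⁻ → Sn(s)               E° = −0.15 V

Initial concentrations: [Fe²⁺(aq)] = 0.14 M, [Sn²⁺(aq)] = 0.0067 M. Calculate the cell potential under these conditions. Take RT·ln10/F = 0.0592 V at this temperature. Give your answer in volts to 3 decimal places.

+0.251 V

The Sn²⁺/Sn couple has the more positive E°, so it is the cathode; Fe²⁺/Fe is the anode.
E°cell = E°cat − E°an = −0.15 − (−0.44) = +0.29 V; n = 2.
The balanced reaction is Sn²⁺(aq) + Fe(s) → Sn(s) + Fe²⁺(aq), so Q = [Fe²⁺(aq)] / [Sn²⁺(aq)] = 20.9 and log Q = 1.320.
E = E° − (0.0592/n)·log Q = +0.29 − (0.0592/2)(1.320) = +0.251 V.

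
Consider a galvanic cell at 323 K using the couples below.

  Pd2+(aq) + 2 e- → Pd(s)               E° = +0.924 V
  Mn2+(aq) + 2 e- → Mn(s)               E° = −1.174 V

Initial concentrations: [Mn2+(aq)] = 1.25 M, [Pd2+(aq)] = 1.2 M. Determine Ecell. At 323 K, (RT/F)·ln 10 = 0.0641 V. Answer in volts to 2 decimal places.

Since E°(Pd²⁺/Pd) > E°(Mn²⁺/Mn), Pd²⁺/Pd serves as the cathode.
E°cell = E°cat − E°an = +0.924 − (−1.174) = +2.098 V; n = 2.
Balancing gives Pd2+(aq) + Mn(s) → Pd(s) + Mn2+(aq); hence Q = [Mn2+(aq)] / [Pd2+(aq)] = 1.04 (log Q = 0.018).
By the Nernst equation, E = +2.098 − (0.0641/2)·(0.018) = +2.10 V.

+2.10 V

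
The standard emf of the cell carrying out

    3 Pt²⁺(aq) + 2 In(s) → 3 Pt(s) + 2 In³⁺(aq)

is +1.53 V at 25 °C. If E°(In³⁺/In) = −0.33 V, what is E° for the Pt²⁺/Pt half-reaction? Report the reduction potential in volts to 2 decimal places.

In the reaction as written the Pt²⁺/Pt couple is reduced (cathode) and In³⁺/In is oxidized (anode), so E°cell = E°(Pt²⁺/Pt) − E°(In³⁺/In).
E°(Pt²⁺/Pt) = E°cell + E°(anode) = +1.53 + (−0.33) = +1.20 V.

+1.20 V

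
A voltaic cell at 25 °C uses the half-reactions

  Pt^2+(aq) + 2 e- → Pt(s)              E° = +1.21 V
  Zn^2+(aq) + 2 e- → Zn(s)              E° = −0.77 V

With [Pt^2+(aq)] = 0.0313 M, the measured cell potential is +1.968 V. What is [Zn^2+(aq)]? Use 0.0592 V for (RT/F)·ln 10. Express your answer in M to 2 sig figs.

With Pt²⁺/Pt at the cathode and Zn²⁺/Zn at the anode, E°cell = +1.21 − (−0.77) = +1.98 V (n = 2).
From the Nernst equation, log Q = n(E° − E)/0.0592 = 2·(+1.98 − (+1.968))/0.0592 = 0.405.
Balancing electrons gives Pt^2+(aq) + Zn(s) → Pt(s) + Zn^2+(aq); thus Q = [Zn^2+(aq)] / [Pt^2+(aq)].
Substituting the known concentrations and solving, log [Zn^2+(aq)] = −1.099 and [Zn^2+(aq)] = 0.080 M.

0.080 M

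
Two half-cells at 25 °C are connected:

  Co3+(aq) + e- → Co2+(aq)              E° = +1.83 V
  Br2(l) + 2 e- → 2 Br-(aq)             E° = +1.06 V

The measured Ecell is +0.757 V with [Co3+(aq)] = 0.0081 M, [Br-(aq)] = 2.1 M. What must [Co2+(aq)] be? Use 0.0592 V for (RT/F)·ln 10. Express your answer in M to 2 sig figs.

0.028 M

With Co³⁺/Co²⁺ at the cathode and Br₂/Br⁻ at the anode, E°cell = +1.83 − (+1.06) = +0.77 V (n = 2).
Rearranging E = E° − (0.0592/n)·log Q gives log Q = 2(+0.77 − (+0.757))/0.0592 = 0.439.
For 2 Co3+(aq) + 2 Br-(aq) → 2 Co2+(aq) + Br2(l), the reaction quotient is Q = [Co2+(aq)]^2 / ([Co3+(aq)]^2·[Br-(aq)]^2).
Isolating [Co2+(aq)] in Q = 10^{0.439} yields log [Co2+(aq)] = −1.550, i.e. 0.028 M.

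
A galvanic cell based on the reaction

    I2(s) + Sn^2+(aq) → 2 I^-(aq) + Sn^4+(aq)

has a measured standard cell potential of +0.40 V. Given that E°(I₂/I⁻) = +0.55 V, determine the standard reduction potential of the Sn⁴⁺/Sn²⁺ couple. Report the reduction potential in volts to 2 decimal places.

In the reaction as written the I₂/I⁻ couple is reduced (cathode) and Sn⁴⁺/Sn²⁺ is oxidized (anode), so E°cell = E°(I₂/I⁻) − E°(Sn⁴⁺/Sn²⁺).
E°(Sn⁴⁺/Sn²⁺) = E°(cathode) − E°cell = +0.55 − (+0.40) = +0.15 V.

+0.15 V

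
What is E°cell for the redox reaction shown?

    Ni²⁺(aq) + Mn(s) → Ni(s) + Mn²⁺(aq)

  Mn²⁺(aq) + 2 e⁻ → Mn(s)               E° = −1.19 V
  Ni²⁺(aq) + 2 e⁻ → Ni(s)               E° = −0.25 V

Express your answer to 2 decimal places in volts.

+0.94 V

Ni²⁺(aq) gains electrons, so the Ni²⁺/Ni couple is the cathode; the Mn²⁺/Mn couple is the anode.
E°cell = E°(cathode) − E°(anode) = −0.25 − (−1.19) = +0.94 V.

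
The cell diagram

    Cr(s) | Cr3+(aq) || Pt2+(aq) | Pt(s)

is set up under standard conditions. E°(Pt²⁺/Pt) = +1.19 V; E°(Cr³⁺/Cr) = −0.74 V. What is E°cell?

By convention the left-hand electrode in cell notation is the anode (oxidation) and the right-hand electrode is the cathode (reduction).
E°cell = E°(right) − E°(left) = +1.19 − (−0.74) = +1.93 V.

+1.93 V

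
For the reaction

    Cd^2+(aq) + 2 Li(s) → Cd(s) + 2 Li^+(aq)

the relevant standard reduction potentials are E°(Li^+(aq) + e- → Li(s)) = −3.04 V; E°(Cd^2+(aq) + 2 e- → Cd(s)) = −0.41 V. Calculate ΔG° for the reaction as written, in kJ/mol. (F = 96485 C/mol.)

In the reaction as written Cd^2+(aq) is reduced, so the Cd²⁺/Cd couple is the cathode and Li⁺/Li is the anode.
E°cell = −0.41 − (−3.04) = +2.63 V; balancing electrons gives n = 2.
ΔG° = −nFE°cell = −(2)(96485)(+2.63) J/mol = −508 kJ/mol.

−508 kJ/mol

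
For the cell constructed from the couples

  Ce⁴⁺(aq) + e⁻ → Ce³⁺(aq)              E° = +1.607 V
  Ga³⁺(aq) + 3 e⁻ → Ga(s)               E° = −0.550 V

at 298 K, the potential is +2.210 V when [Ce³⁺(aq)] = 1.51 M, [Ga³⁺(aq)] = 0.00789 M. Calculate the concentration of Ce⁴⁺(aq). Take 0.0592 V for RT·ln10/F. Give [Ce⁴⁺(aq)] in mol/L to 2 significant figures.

2.4 M

With Ce⁴⁺/Ce³⁺ at the cathode and Ga³⁺/Ga at the anode, E°cell = +1.607 − (−0.550) = +2.157 V (n = 3).
Since E = E° − (0.0592/n)·log Q, log Q = n(E° − E)/0.0592 = −2.686.
For 3 Ce⁴⁺(aq) + Ga(s) → 3 Ce³⁺(aq) + Ga³⁺(aq), the reaction quotient is Q = ([Ce³⁺(aq)]^3·[Ga³⁺(aq)]) / [Ce⁴⁺(aq)]^3.
Substituting the known concentrations and solving, log [Ce⁴⁺(aq)] = 0.373 and [Ce⁴⁺(aq)] = 2.4 M.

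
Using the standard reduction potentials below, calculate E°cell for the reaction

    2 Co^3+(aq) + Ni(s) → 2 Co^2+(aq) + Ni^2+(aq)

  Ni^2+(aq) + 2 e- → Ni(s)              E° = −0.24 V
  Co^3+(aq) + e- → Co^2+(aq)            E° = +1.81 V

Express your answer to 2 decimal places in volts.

+2.05 V

In the reaction as written, Co^3+(aq) is reduced (cathode) and Ni^2+(aq) is produced by oxidation at the anode.
E°cell = E°(cathode) − E°(anode) = +1.81 − (−0.24) = +2.05 V.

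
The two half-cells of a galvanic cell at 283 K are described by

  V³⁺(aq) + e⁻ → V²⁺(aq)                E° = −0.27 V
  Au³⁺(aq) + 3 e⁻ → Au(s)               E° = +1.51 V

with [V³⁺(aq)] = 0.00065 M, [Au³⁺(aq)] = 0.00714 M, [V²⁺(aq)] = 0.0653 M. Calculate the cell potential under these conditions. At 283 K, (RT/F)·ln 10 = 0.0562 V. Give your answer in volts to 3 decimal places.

Au³⁺/Au is reduced (cathode, E° = +1.51 V) and V³⁺/V²⁺ is oxidized (anode).
The standard potential is +1.51 − (−0.27) = +1.78 V and the balanced reaction transfers n = 3 electrons.
Balancing gives Au³⁺(aq) + 3 V²⁺(aq) → Au(s) + 3 V³⁺(aq); hence Q = [V³⁺(aq)]^3 / ([Au³⁺(aq)]·[V²⁺(aq)]^3) = 0.000138 (log Q = −3.860).
By the Nernst equation, E = +1.78 − (0.0562/3)·(−3.860) = +1.852 V.

+1.852 V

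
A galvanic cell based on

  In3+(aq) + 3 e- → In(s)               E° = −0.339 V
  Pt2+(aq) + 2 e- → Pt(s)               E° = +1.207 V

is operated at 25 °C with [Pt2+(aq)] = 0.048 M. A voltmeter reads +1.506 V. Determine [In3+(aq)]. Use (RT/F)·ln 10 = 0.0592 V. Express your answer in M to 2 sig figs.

The Pt²⁺/Pt couple has the larger reduction potential, so it is the cathode: E°cell = +1.207 − (−0.339) = +1.546 V and n = 6.
Rearranging E = E° − (0.0592/n)·log Q gives log Q = 6(+1.546 − (+1.506))/0.0592 = 4.054.
For 3 Pt2+(aq) + 2 In(s) → 3 Pt(s) + 2 In3+(aq), the reaction quotient is Q = [In3+(aq)]^2 / [Pt2+(aq)]^3.
Solving for the unknown gives log [In3+(aq)] = 0.049, so [In3+(aq)] ≈ 1.1 M.

1.1 M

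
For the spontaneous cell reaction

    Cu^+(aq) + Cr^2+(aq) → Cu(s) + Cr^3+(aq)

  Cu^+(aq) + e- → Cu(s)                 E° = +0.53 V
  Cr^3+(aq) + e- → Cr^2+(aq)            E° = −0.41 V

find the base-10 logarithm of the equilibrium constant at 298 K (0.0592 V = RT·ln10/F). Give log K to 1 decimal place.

log K = 15.9

The Cu⁺/Cu couple is reduced (cathode); E°cell = +0.53 − (−0.41) = +0.94 V with n = 1.
At equilibrium E = 0, so log K = nE°cell / 0.0592 = (1)(+0.94) / 0.0592 = 15.9.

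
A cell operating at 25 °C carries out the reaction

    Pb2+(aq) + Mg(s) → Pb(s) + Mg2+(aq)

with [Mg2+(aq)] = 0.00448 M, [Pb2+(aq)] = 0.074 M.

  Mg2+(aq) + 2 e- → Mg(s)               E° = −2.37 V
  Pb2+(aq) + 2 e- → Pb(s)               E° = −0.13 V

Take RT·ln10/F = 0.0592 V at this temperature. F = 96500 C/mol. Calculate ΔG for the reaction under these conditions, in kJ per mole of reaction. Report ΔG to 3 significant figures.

−439 kJ/mol

With Pb²⁺/Pb reduced at the cathode, E°cell = −0.13 − (−2.37) = +2.24 V and n = 2.
The reaction quotient is [Mg2+(aq)] / [Pb2+(aq)] = 0.0605; by Nernst, E = +2.24 − (0.0592/2)(−1.218) = +2.2761 V.
ΔG = −nFE = −(2)(96500)(+2.2761) J/mol = −439 kJ/mol.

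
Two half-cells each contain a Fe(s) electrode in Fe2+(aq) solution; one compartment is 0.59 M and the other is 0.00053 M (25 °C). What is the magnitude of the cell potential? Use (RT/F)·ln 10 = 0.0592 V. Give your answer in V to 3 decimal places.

0.090 V

For a concentration cell E°cell = 0, since both electrodes use the same couple.
The compartment with the higher Fe2+(aq) concentration (0.59 M) acts as the cathode; ions are reduced there and produced at the dilute (0.00053 M) anode.
With n = 2, Ecell = −(0.0592/2)·log([dilute]/[conc]) = −(0.0592/2)·log(0.00053/0.59) = +0.090 V.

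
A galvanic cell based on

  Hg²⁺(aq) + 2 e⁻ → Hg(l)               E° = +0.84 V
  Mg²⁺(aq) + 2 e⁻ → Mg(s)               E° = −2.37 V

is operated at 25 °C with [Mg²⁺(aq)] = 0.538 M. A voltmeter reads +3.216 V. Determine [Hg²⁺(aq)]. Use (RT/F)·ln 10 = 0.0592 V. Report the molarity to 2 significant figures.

Hg²⁺/Hg is the cathode (higher E°); E°cell = +0.84 − (−2.37) = +3.21 V with n = 2.
Since E = E° − (0.0592/n)·log Q, log Q = n(E° − E)/0.0592 = −0.203.
For Hg²⁺(aq) + Mg(s) → Hg(l) + Mg²⁺(aq), the reaction quotient is Q = [Mg²⁺(aq)] / [Hg²⁺(aq)].
Isolating [Hg²⁺(aq)] in Q = 10^{−0.203} yields log [Hg²⁺(aq)] = −0.066, i.e. 0.86 M.

0.86 M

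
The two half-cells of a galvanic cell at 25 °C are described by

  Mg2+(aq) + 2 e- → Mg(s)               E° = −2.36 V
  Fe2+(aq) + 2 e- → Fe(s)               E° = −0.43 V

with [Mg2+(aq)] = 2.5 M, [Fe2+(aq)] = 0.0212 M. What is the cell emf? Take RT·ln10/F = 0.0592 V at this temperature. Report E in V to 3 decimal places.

+1.869 V

Fe²⁺/Fe is reduced (cathode, E° = −0.43 V) and Mg²⁺/Mg is oxidized (anode).
The standard potential is −0.43 − (−2.36) = +1.93 V and the balanced reaction transfers n = 2 electrons.
The balanced reaction is Fe2+(aq) + Mg(s) → Fe(s) + Mg2+(aq), so Q = [Mg2+(aq)] / [Fe2+(aq)] = 118 and log Q = 2.072.
E = E° − (0.0592/n)·log Q = +1.93 − (0.0592/2)(2.072) = +1.869 V.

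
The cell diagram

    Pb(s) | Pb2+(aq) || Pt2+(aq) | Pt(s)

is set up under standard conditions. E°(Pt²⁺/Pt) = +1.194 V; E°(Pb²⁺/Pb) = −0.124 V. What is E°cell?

+1.318 V

By convention the left-hand electrode in cell notation is the anode (oxidation) and the right-hand electrode is the cathode (reduction).
E°cell = E°(right) − E°(left) = +1.194 − (−0.124) = +1.318 V.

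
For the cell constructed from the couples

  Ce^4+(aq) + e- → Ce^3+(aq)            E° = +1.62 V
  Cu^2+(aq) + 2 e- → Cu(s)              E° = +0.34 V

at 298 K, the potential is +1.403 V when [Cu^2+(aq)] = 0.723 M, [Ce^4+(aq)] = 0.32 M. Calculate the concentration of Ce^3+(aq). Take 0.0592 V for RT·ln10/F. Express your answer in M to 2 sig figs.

Ce⁴⁺/Ce³⁺ is the cathode (higher E°); E°cell = +1.62 − (+0.34) = +1.28 V with n = 2.
Rearranging E = E° − (0.0592/n)·log Q gives log Q = 2(+1.28 − (+1.403))/0.0592 = −4.155.
Balancing electrons gives 2 Ce^4+(aq) + Cu(s) → 2 Ce^3+(aq) + Cu^2+(aq); thus Q = ([Ce^3+(aq)]^2·[Cu^2+(aq)]) / [Ce^4+(aq)]^2.
Solving for the unknown gives log [Ce^3+(aq)] = −2.502, so [Ce^3+(aq)] ≈ 0.0031 M.

0.0031 M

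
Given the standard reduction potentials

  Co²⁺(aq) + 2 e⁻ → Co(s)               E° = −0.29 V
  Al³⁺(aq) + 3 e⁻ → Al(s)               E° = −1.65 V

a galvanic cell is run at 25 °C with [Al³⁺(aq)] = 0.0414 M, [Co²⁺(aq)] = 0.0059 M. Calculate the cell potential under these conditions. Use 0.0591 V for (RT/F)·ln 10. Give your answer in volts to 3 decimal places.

+1.321 V

Co²⁺/Co is reduced (cathode, E° = −0.29 V) and Al³⁺/Al is oxidized (anode).
E°cell = E°cat − E°an = −0.29 − (−1.65) = +1.36 V; n = 6.
Balancing gives 3 Co²⁺(aq) + 2 Al(s) → 3 Co(s) + 2 Al³⁺(aq); hence Q = [Al³⁺(aq)]^2 / [Co²⁺(aq)]^3 = 8.35×10^3 (log Q = 3.921).
By the Nernst equation, E = +1.36 − (0.0591/6)·(3.921) = +1.321 V.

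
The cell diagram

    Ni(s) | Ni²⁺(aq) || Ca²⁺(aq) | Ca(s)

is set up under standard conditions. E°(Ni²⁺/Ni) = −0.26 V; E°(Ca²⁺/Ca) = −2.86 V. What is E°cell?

By convention the left-hand electrode in cell notation is the anode (oxidation) and the right-hand electrode is the cathode (reduction).
E°cell = E°(right) − E°(left) = −2.86 − (−0.26) = −2.60 V.
The negative sign shows that, as written, the cell would require an external voltage to drive the reaction.

−2.60 V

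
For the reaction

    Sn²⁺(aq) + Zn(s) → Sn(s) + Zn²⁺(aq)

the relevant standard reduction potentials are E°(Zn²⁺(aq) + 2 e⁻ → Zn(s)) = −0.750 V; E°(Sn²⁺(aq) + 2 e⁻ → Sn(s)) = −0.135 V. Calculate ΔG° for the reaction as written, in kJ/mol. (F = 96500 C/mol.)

−119 kJ/mol

In the reaction as written Sn²⁺(aq) is reduced, so the Sn²⁺/Sn couple is the cathode and Zn²⁺/Zn is the anode.
E°cell = −0.135 − (−0.750) = +0.615 V; balancing electrons gives n = 2.
ΔG° = −nFE°cell = −(2)(96500)(+0.615) J/mol = −119 kJ/mol.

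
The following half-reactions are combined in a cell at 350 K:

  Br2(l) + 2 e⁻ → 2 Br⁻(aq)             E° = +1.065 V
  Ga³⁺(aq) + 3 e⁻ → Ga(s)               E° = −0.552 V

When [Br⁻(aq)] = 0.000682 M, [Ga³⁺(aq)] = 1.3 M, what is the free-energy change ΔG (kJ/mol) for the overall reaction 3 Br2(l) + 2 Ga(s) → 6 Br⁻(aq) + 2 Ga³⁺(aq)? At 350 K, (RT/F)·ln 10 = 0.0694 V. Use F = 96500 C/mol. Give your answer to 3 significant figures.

The standard cell potential is +1.065 − (−0.552) = +1.617 V, with n = 6 electrons in the balanced equation.
Q = [Br⁻(aq)]^6·[Ga³⁺(aq)]^2 = 1.7×10^−19, so log Q = −18.769 and E = +1.617 − (0.0694/6)(−18.769) = +1.8341 V.
Then ΔG = −nFE = −6 × 96500 × +1.8341 J/mol = −1060 kJ/mol.

−1060 kJ/mol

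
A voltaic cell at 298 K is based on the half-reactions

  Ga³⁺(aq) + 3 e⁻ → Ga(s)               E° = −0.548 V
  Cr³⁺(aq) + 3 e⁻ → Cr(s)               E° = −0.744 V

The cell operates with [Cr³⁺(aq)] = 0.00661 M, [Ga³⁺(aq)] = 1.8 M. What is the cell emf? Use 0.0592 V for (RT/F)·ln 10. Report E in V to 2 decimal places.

The Ga³⁺/Ga couple has the more positive E°, so it is the cathode; Cr³⁺/Cr is the anode.
The standard potential is −0.548 − (−0.744) = +0.196 V and the balanced reaction transfers n = 3 electrons.
Balancing gives Ga³⁺(aq) + Cr(s) → Ga(s) + Cr³⁺(aq); hence Q = [Cr³⁺(aq)] / [Ga³⁺(aq)] = 0.00367 (log Q = −2.435).
E = E° − (0.0592/n)·log Q = +0.196 − (0.0592/3)(−2.435) = +0.24 V.

+0.24 V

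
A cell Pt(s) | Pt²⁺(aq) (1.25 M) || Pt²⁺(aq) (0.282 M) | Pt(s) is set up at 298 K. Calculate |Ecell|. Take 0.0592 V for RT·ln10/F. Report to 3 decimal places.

0.019 V

For a concentration cell E°cell = 0, since both electrodes use the same couple.
The compartment with the higher Pt²⁺(aq) concentration (1.25 M) acts as the cathode; ions are reduced there and produced at the dilute (0.282 M) anode.
With n = 2, Ecell = −(0.0592/2)·log([dilute]/[conc]) = −(0.0592/2)·log(0.282/1.25) = +0.019 V.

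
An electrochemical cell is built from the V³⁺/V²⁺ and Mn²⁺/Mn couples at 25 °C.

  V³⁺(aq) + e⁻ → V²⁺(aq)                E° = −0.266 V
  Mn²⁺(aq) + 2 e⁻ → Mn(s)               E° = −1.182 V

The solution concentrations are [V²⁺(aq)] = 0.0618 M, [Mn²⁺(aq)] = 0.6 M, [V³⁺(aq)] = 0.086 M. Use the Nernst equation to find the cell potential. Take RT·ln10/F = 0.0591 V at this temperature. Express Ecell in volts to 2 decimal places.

+0.93 V

Since E°(V³⁺/V²⁺) > E°(Mn²⁺/Mn), V³⁺/V²⁺ serves as the cathode.
The standard potential is −0.266 − (−1.182) = +0.916 V and the balanced reaction transfers n = 2 electrons.
The balanced reaction is 2 V³⁺(aq) + Mn(s) → 2 V²⁺(aq) + Mn²⁺(aq), so Q = ([V²⁺(aq)]^2·[Mn²⁺(aq)]) / [V³⁺(aq)]^2 = 0.31 and log Q = −0.509.
Applying E = E° − (RT ln10/nF)·log Q gives +0.916 − (0.0591/2)(−0.509) = +0.93 V.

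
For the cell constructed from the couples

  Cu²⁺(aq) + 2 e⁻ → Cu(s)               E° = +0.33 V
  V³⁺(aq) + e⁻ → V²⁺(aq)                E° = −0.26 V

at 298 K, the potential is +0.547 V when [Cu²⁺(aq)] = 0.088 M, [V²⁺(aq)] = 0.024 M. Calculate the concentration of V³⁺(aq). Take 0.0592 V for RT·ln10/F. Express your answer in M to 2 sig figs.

The Cu²⁺/Cu couple has the larger reduction potential, so it is the cathode: E°cell = +0.33 − (−0.26) = +0.59 V and n = 2.
Since E = E° − (0.0592/n)·log Q, log Q = n(E° − E)/0.0592 = 1.453.
The balanced reaction is Cu²⁺(aq) + 2 V²⁺(aq) → Cu(s) + 2 V³⁺(aq), so Q = [V³⁺(aq)]^2 / ([Cu²⁺(aq)]·[V²⁺(aq)]^2).
Isolating [V³⁺(aq)] in Q = 10^{1.453} yields log [V³⁺(aq)] = −1.421, i.e. 0.038 M.

0.038 M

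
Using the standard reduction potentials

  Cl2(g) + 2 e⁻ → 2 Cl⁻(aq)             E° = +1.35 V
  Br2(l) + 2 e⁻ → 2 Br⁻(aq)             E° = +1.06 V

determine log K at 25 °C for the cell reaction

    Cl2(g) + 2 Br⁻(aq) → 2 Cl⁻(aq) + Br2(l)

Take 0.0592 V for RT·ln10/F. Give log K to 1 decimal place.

log K = 9.8

The Cl₂/Cl⁻ couple is reduced (cathode); E°cell = +1.35 − (+1.06) = +0.29 V with n = 2.
At equilibrium E = 0, so log K = nE°cell / 0.0592 = (2)(+0.29) / 0.0592 = 9.8.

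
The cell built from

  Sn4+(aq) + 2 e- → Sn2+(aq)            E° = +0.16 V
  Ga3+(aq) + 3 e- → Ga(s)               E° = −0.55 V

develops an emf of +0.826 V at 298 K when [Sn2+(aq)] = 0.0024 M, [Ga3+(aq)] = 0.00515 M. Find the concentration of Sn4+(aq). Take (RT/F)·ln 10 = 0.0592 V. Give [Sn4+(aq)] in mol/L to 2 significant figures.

With Sn⁴⁺/Sn²⁺ at the cathode and Ga³⁺/Ga at the anode, E°cell = +0.16 − (−0.55) = +0.71 V (n = 6).
Since E = E° − (0.0592/n)·log Q, log Q = n(E° − E)/0.0592 = −11.757.
The balanced reaction is 3 Sn4+(aq) + 2 Ga(s) → 3 Sn2+(aq) + 2 Ga3+(aq), so Q = ([Sn2+(aq)]^3·[Ga3+(aq)]^2) / [Sn4+(aq)]^3.
Substituting the known concentrations and solving, log [Sn4+(aq)] = −0.226 and [Sn4+(aq)] = 0.59 M.

0.59 M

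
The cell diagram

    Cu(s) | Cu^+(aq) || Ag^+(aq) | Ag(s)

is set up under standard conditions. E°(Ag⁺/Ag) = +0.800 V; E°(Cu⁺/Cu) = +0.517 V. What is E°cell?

+0.283 V

By convention the left-hand electrode in cell notation is the anode (oxidation) and the right-hand electrode is the cathode (reduction).
E°cell = E°(right) − E°(left) = +0.800 − (+0.517) = +0.283 V.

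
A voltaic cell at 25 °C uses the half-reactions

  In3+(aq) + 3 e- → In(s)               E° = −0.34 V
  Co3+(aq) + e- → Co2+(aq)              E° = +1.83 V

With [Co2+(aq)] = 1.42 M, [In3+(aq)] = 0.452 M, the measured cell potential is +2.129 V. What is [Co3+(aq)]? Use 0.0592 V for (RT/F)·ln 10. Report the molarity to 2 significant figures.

0.22 M

The Co³⁺/Co²⁺ couple has the larger reduction potential, so it is the cathode: E°cell = +1.83 − (−0.34) = +2.17 V and n = 3.
From the Nernst equation, log Q = n(E° − E)/0.0592 = 3·(+2.17 − (+2.129))/0.0592 = 2.078.
The balanced reaction is 3 Co3+(aq) + In(s) → 3 Co2+(aq) + In3+(aq), so Q = ([Co2+(aq)]^3·[In3+(aq)]) / [Co3+(aq)]^3.
Isolating [Co3+(aq)] in Q = 10^{2.078} yields log [Co3+(aq)] = −0.655, i.e. 0.22 M.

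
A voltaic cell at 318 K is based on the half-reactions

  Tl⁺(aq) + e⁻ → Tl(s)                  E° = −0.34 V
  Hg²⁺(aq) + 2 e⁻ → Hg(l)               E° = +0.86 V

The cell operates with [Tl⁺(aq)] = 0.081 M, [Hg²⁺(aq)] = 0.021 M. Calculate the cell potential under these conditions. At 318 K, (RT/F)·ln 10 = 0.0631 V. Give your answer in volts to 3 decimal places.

+1.216 V

Hg²⁺/Hg is reduced (cathode, E° = +0.86 V) and Tl⁺/Tl is oxidized (anode).
The standard potential is +0.86 − (−0.34) = +1.20 V and the balanced reaction transfers n = 2 electrons.
Balancing gives Hg²⁺(aq) + 2 Tl(s) → Hg(l) + 2 Tl⁺(aq); hence Q = [Tl⁺(aq)]^2 / [Hg²⁺(aq)] = 0.312 (log Q = −0.505).
Applying E = E° − (RT ln10/nF)·log Q gives +1.20 − (0.0631/2)(−0.505) = +1.216 V.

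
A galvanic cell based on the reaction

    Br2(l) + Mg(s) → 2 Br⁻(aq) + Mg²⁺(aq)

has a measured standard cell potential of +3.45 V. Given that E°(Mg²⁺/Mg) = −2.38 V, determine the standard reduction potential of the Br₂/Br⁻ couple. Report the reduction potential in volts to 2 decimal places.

+1.07 V

In the reaction as written the Br₂/Br⁻ couple is reduced (cathode) and Mg²⁺/Mg is oxidized (anode), so E°cell = E°(Br₂/Br⁻) − E°(Mg²⁺/Mg).
E°(Br₂/Br⁻) = E°cell + E°(anode) = +3.45 + (−2.38) = +1.07 V.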